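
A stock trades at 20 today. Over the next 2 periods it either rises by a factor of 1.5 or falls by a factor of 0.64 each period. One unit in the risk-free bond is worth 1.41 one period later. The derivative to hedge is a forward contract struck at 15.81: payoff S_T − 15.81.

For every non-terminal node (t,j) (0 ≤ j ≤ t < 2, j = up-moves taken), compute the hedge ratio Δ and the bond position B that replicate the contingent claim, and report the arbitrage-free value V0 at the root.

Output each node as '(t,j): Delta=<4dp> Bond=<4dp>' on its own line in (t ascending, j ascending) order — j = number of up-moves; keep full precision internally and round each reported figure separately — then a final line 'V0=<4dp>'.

(0,0): Delta=1.0000 Bond=-7.9523
(1,0): Delta=1.0000 Bond=-11.2128
(1,1): Delta=1.0000 Bond=-11.2128
V0=12.0477

Under the risk-neutral measure, an up-move has probability p* = (R−d)/(u−d) = 0.8953 and values discount at R = 1.41.
Terminal values V(2,·): V(2,0)=-7.6180, V(2,1)=3.3900, V(2,2)=29.1900
Node (1,0) S=12.8000: V=(p*·3.3900+(1−p*)·-7.6180)/1.41=1.5872; Δ=(3.3900−-7.6180)/(19.2000−8.1920)=1.0000; B=V−Δ·S=-11.2128
Node (1,1) S=30.0000: V=(p*·29.1900+(1−p*)·3.3900)/1.41=18.7872; Δ=(29.1900−3.3900)/(45.0000−19.2000)=1.0000; B=V−Δ·S=-11.2128
Node (0,0) S=20.0000: V=(p*·18.7872+(1−p*)·1.5872)/1.41=12.0477; Δ=(18.7872−1.5872)/(30.0000−12.8000)=1.0000; B=V−Δ·S=-7.9523
Self-financing check: at every node Δ·S+B equals the discounted successor values.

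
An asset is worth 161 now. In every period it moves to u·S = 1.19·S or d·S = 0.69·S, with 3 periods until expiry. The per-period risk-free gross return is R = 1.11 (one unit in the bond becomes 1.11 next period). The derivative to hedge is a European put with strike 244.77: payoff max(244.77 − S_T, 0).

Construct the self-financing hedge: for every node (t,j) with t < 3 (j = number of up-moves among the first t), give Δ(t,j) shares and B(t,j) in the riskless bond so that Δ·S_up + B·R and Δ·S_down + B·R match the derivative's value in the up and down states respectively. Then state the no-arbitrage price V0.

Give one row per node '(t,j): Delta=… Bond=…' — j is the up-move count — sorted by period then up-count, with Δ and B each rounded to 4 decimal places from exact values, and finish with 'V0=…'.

Under the risk-neutral measure, an up-move has probability p* = (R−d)/(u−d) = 0.8400 and values discount at R = 1.11.
At expiry t=3: V(3,0)=191.8801, V(3,1)=153.5540, V(3,2)=87.4555, V(3,3)=0.0000
Node (2,0) S=76.6521: V=(p*·153.5540+(1−p*)·191.8801)/1.11=143.8614; Δ=(153.5540−191.8801)/(91.2160−52.8899)=-1.0000; B=V−Δ·S=220.5135
Node (2,1) S=132.1971: V=(p*·87.4555+(1−p*)·153.5540)/1.11=88.3164; Δ=(87.4555−153.5540)/(157.3145−91.2160)=-1.0000; B=V−Δ·S=220.5135
Node (2,2) S=227.9921: V=(p*·0.0000+(1−p*)·87.4555)/1.11=12.6062; Δ=(0.0000−87.4555)/(271.3106−157.3145)=-0.7672; B=V−Δ·S=187.5171
Node (1,0) S=111.0900: V=(p*·88.3164+(1−p*)·143.8614)/1.11=87.5708; Δ=(88.3164−143.8614)/(132.1971−76.6521)=-1.0000; B=V−Δ·S=198.6608
Node (1,1) S=191.5900: V=(p*·12.6062+(1−p*)·88.3164)/1.11=22.2701; Δ=(12.6062−88.3164)/(227.9921−132.1971)=-0.7903; B=V−Δ·S=173.6906
Node (0,0) S=161.0000: V=(p*·22.2701+(1−p*)·87.5708)/1.11=29.4759; Δ=(22.2701−87.5708)/(191.5900−111.0900)=-0.8112; B=V−Δ·S=160.0773
Root portfolio cost Δ·161+B reproduces V0=29.4759.

(0,0): Delta=-0.8112 Bond=160.0773
(1,0): Delta=-1.0000 Bond=198.6608
(1,1): Delta=-0.7903 Bond=173.6906
(2,0): Delta=-1.0000 Bond=220.5135
(2,1): Delta=-1.0000 Bond=220.5135
(2,2): Delta=-0.7672 Bond=187.5171
V0=29.4759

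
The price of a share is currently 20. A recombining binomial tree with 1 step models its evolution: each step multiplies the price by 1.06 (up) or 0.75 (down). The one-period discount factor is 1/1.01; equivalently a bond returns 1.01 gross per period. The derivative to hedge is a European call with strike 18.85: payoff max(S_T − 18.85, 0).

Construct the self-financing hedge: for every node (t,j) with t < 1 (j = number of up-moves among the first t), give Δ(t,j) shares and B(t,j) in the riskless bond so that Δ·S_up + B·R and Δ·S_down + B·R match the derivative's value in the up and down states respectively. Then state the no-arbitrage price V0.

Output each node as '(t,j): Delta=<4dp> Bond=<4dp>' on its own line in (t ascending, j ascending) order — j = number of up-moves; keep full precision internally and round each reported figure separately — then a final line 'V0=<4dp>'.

No-arbitrage ⇒ martingale measure with p* = (R−d)/(u−d) = 0.8387.
At expiry t=1: V(1,0)=0.0000, V(1,1)=2.3500
Node (0,0) S=20.0000: V=(p*·2.3500+(1−p*)·0.0000)/1.01=1.9515; Δ=(2.3500−0.0000)/(21.2000−15.0000)=0.3790; B=V−Δ·S=-5.6292
The time-0 hedge costs 1.9515, which is the no-arbitrage price.

(0,0): Delta=0.3790 Bond=-5.6292
V0=1.9515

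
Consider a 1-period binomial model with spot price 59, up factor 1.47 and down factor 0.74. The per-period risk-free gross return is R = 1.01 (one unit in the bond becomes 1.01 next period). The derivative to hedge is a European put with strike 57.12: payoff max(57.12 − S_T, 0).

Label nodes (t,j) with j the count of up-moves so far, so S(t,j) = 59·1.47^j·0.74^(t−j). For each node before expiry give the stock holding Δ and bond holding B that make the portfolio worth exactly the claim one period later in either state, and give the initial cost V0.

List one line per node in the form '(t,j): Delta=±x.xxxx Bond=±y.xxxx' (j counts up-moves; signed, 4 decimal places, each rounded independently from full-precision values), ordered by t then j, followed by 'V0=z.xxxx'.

Since d<R<u, set p* = (R−d)/(u−d) = 0.3699; price each node as the discounted p*-expectation of its children.
Terminal payoffs: V(1,0)=13.4600, V(1,1)=0.0000
  t=0,j=0: stock 59.0000 → up 86.7300 (V=0.0000), down 43.6600 (V=13.4600). Price 8.3977; hedge Δ=-0.3125, bond B=26.8360.
The time-0 hedge costs 8.3977, which is the no-arbitrage price.

(0,0): Delta=-0.3125 Bond=26.8360
V0=8.3977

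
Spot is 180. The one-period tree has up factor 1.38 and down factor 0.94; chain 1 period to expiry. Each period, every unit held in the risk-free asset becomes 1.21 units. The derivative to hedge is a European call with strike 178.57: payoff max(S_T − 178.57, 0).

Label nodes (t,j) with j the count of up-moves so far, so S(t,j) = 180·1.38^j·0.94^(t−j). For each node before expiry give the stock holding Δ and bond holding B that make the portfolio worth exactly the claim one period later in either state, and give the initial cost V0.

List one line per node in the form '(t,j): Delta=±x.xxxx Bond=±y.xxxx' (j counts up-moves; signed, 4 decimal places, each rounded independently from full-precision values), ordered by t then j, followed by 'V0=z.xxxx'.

No-arbitrage ⇒ martingale measure with p* = (R−d)/(u−d) = 0.6136.
Terminal payoffs: V(1,0)=0.0000, V(1,1)=69.8300
(0,0): S=180.0000. Δ = (V_up−V_dn)/(S_up−S_dn) = (69.8300−0.0000)/(248.4000−169.2000) = 0.8817. V = [p*·69.8300 + (1−p*)·0.0000]/1.21 = 35.4134. B = V − Δ·S = -123.2911.
Each (Δ,B) replicates both successor values, so the strategy is self-financing and V0 is arbitrage-free.

(0,0): Delta=0.8817 Bond=-123.2911
V0=35.4134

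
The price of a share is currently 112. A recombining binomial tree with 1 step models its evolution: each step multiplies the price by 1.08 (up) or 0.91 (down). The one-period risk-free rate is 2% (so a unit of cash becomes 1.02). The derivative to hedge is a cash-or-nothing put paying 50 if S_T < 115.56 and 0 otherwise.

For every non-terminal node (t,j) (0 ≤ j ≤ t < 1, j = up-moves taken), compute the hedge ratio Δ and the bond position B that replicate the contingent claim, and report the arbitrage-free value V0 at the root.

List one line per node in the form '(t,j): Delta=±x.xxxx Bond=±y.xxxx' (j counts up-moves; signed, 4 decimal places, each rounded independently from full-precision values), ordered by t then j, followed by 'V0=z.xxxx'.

(0,0): Delta=-2.6261 Bond=311.4187
V0=17.3010

No-arbitrage ⇒ martingale measure with p* = (R−d)/(u−d) = 0.6471.
Terminal values V(1,·): V(1,0)=50.0000, V(1,1)=0.0000
Node (0,0) S=112.0000: V=(p*·0.0000+(1−p*)·50.0000)/1.02=17.3010; Δ=(0.0000−50.0000)/(120.9600−101.9200)=-2.6261; B=V−Δ·S=311.4187
Self-financing check: at every node Δ·S+B equals the discounted successor values.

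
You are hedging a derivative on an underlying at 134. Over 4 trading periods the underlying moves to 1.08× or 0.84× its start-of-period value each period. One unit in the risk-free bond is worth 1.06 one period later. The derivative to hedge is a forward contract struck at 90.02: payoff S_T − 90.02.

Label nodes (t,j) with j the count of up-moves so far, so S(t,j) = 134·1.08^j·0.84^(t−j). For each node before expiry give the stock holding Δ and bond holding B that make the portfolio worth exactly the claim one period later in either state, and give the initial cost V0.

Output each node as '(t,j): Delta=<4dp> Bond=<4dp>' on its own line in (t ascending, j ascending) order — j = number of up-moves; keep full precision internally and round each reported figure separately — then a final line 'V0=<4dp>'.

Under the risk-neutral measure, an up-move has probability p* = (R−d)/(u−d) = 0.9167 and values discount at R = 1.06.
Payoff layer (t=4): V(4,0)=-23.3052, V(4,1)=-4.2439, V(4,2)=20.2636, V(4,3)=51.7732, V(4,4)=92.2855
Node (3,0) S=79.4223: V=(p*·-4.2439+(1−p*)·-23.3052)/1.06=-5.5022; Δ=(-4.2439−-23.3052)/(85.7761−66.7148)=1.0000; B=V−Δ·S=-84.9245
Node (3,1) S=102.1144: V=(p*·20.2636+(1−p*)·-4.2439)/1.06=17.1899; Δ=(20.2636−-4.2439)/(110.2836−85.7761)=1.0000; B=V−Δ·S=-84.9245
Node (3,2) S=131.2900: V=(p*·51.7732+(1−p*)·20.2636)/1.06=46.3655; Δ=(51.7732−20.2636)/(141.7932−110.2836)=1.0000; B=V−Δ·S=-84.9245
Node (3,3) S=168.8014: V=(p*·92.2855+(1−p*)·51.7732)/1.06=83.8769; Δ=(92.2855−51.7732)/(182.3055−141.7932)=1.0000; B=V−Δ·S=-84.9245
Node (2,0) S=94.5504: V=(p*·17.1899+(1−p*)·-5.5022)/1.06=14.4329; Δ=(17.1899−-5.5022)/(102.1144−79.4223)=1.0000; B=V−Δ·S=-80.1175
Node (2,1) S=121.5648: V=(p*·46.3655+(1−p*)·17.1899)/1.06=41.4473; Δ=(46.3655−17.1899)/(131.2900−102.1144)=1.0000; B=V−Δ·S=-80.1175
Node (2,2) S=156.2976: V=(p*·83.8769+(1−p*)·46.3655)/1.06=76.1801; Δ=(83.8769−46.3655)/(168.8014−131.2900)=1.0000; B=V−Δ·S=-80.1175
Node (1,0) S=112.5600: V=(p*·41.4473+(1−p*)·14.4329)/1.06=36.9775; Δ=(41.4473−14.4329)/(121.5648−94.5504)=1.0000; B=V−Δ·S=-75.5825
Node (1,1) S=144.7200: V=(p*·76.1801+(1−p*)·41.4473)/1.06=69.1375; Δ=(76.1801−41.4473)/(156.2976−121.5648)=1.0000; B=V−Δ·S=-75.5825
Node (0,0) S=134.0000: V=(p*·69.1375+(1−p*)·36.9775)/1.06=62.6957; Δ=(69.1375−36.9775)/(144.7200−112.5600)=1.0000; B=V−Δ·S=-71.3043
Self-financing check: at every node Δ·S+B equals the discounted successor values.

(0,0): Delta=1.0000 Bond=-71.3043
(1,0): Delta=1.0000 Bond=-75.5825
(1,1): Delta=1.0000 Bond=-75.5825
(2,0): Delta=1.0000 Bond=-80.1175
(2,1): Delta=1.0000 Bond=-80.1175
(2,2): Delta=1.0000 Bond=-80.1175
(3,0): Delta=1.0000 Bond=-84.9245
(3,1): Delta=1.0000 Bond=-84.9245
(3,2): Delta=1.0000 Bond=-84.9245
(3,3): Delta=1.0000 Bond=-84.9245
V0=62.6957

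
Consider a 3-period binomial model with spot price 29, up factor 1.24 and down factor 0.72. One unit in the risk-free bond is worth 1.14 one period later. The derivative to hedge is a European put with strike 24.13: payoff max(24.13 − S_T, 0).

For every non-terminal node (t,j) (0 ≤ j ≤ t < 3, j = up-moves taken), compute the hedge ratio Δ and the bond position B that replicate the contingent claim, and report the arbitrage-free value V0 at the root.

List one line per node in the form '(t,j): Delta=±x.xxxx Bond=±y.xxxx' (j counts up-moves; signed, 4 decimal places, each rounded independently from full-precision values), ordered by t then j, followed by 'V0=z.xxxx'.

(0,0): Delta=-0.1017 Bond=3.3465
(1,0): Delta=-0.4796 Bond=11.7045
(1,1): Delta=-0.0495 Bond=1.9366
(2,0): Delta=-1.0000 Bond=21.1667
(2,1): Delta=-0.4076 Bond=11.4803
(2,2): Delta=0.0000 Bond=0.0000
V0=0.3958

The replicating-portfolio and risk-neutral prices coincide; use p* = (1.14−0.72)/(1.24−0.72) = 0.8077 for the latter.
Payoff layer (t=3): V(3,0)=13.3058, V(3,1)=5.4883, V(3,2)=0.0000, V(3,3)=0.0000
(2,0): S=15.0336. Δ = (V_up−V_dn)/(S_up−S_dn) = (5.4883−13.3058)/(18.6417−10.8242) = -1.0000. V = [p*·5.4883 + (1−p*)·13.3058]/1.14 = 6.1331. B = V − Δ·S = 21.1667.
(2,1): S=25.8912. Δ = (V_up−V_dn)/(S_up−S_dn) = (0.0000−5.4883)/(32.1051−18.6417) = -0.4076. V = [p*·0.0000 + (1−p*)·5.4883]/1.14 = 0.9258. B = V − Δ·S = 11.4803.
(2,2): S=44.5904. Δ = (V_up−V_dn)/(S_up−S_dn) = (0.0000−0.0000)/(55.2921−32.1051) = 0.0000. V = [p*·0.0000 + (1−p*)·0.0000]/1.14 = 0.0000. B = V − Δ·S = 0.0000.
(1,0): S=20.8800. Δ = (V_up−V_dn)/(S_up−S_dn) = (0.9258−6.1331)/(25.8912−15.0336) = -0.4796. V = [p*·0.9258 + (1−p*)·6.1331]/1.14 = 1.6905. B = V − Δ·S = 11.7045.
(1,1): S=35.9600. Δ = (V_up−V_dn)/(S_up−S_dn) = (0.0000−0.9258)/(44.5904−25.8912) = -0.0495. V = [p*·0.0000 + (1−p*)·0.9258]/1.14 = 0.1562. B = V − Δ·S = 1.9366.
(0,0): S=29.0000. Δ = (V_up−V_dn)/(S_up−S_dn) = (0.1562−1.6905)/(35.9600−20.8800) = -0.1017. V = [p*·0.1562 + (1−p*)·1.6905]/1.14 = 0.3958. B = V − Δ·S = 3.3465.
Check: Δ(0,0)·S0 + B(0,0) = 0.3958 = V0.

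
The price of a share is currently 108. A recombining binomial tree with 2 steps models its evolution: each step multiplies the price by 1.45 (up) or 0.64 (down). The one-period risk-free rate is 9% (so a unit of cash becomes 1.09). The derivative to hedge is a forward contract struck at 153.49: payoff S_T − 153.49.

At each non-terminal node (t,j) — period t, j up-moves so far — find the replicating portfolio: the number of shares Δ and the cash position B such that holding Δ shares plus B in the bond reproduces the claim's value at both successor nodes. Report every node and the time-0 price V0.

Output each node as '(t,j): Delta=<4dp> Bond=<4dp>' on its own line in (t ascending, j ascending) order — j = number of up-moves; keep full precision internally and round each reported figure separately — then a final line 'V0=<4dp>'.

(0,0): Delta=1.0000 Bond=-129.1895
(1,0): Delta=1.0000 Bond=-140.8165
(1,1): Delta=1.0000 Bond=-140.8165
V0=-21.1895

Risk-neutral probability p* = (R−d)/(u−d) = (1.09−0.64)/(1.45−0.64) = 0.5556.
Terminal values V(2,·): V(2,0)=-109.2532, V(2,1)=-53.2660, V(2,2)=73.5800
Node (1,0) S=69.1200: V=(p*·-53.2660+(1−p*)·-109.2532)/1.09=-71.6965; Δ=(-53.2660−-109.2532)/(100.2240−44.2368)=1.0000; B=V−Δ·S=-140.8165
Node (1,1) S=156.6000: V=(p*·73.5800+(1−p*)·-53.2660)/1.09=15.7835; Δ=(73.5800−-53.2660)/(227.0700−100.2240)=1.0000; B=V−Δ·S=-140.8165
Node (0,0) S=108.0000: V=(p*·15.7835+(1−p*)·-71.6965)/1.09=-21.1895; Δ=(15.7835−-71.6965)/(156.6000−69.1200)=1.0000; B=V−Δ·S=-129.1895
Each (Δ,B) replicates both successor values, so the strategy is self-financing and V0 is arbitrage-free.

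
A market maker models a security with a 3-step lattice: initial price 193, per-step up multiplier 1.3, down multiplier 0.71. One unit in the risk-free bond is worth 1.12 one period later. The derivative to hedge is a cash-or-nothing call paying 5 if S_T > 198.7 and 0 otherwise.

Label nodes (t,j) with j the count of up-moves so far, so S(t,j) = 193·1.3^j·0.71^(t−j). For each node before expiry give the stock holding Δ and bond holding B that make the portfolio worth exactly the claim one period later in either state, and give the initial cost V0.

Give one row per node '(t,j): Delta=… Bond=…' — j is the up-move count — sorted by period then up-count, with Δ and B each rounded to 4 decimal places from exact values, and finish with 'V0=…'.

(0,0): Delta=0.0148 Bond=-0.0973
(1,0): Delta=0.0384 Bond=-3.3333
(1,1): Delta=0.0092 Bond=1.3065
(2,0): Delta=0.0000 Bond=0.0000
(2,1): Delta=0.0476 Bond=-5.3723
(2,2): Delta=0.0000 Bond=4.4643
V0=2.7673

The replicating-portfolio and risk-neutral prices coincide; use p* = (1.12−0.71)/(1.3−0.71) = 0.6949 for the latter.
At expiry t=3: V(3,0)=0.0000, V(3,1)=0.0000, V(3,2)=5.0000, V(3,3)=5.0000
(2,0): S=97.2913. Δ = (V_up−V_dn)/(S_up−S_dn) = (0.0000−0.0000)/(126.4787−69.0768) = 0.0000. V = [p*·0.0000 + (1−p*)·0.0000]/1.12 = 0.0000. B = V − Δ·S = 0.0000.
(2,1): S=178.1390. Δ = (V_up−V_dn)/(S_up−S_dn) = (5.0000−0.0000)/(231.5807−126.4787) = 0.0476. V = [p*·5.0000 + (1−p*)·0.0000]/1.12 = 3.1023. B = V − Δ·S = -5.3723.
(2,2): S=326.1700. Δ = (V_up−V_dn)/(S_up−S_dn) = (5.0000−5.0000)/(424.0210−231.5807) = 0.0000. V = [p*·5.0000 + (1−p*)·5.0000]/1.12 = 4.4643. B = V − Δ·S = 4.4643.
(1,0): S=137.0300. Δ = (V_up−V_dn)/(S_up−S_dn) = (3.1023−0.0000)/(178.1390−97.2913) = 0.0384. V = [p*·3.1023 + (1−p*)·0.0000]/1.12 = 1.9249. B = V − Δ·S = -3.3333.
(1,1): S=250.9000. Δ = (V_up−V_dn)/(S_up−S_dn) = (4.4643−3.1023)/(326.1700−178.1390) = 0.0092. V = [p*·4.4643 + (1−p*)·3.1023]/1.12 = 3.6150. B = V − Δ·S = 1.3065.
(0,0): S=193.0000. Δ = (V_up−V_dn)/(S_up−S_dn) = (3.6150−1.9249)/(250.9000−137.0300) = 0.0148. V = [p*·3.6150 + (1−p*)·1.9249]/1.12 = 2.7673. B = V − Δ·S = -0.0973.
The time-0 hedge costs 2.7673, which is the no-arbitrage price.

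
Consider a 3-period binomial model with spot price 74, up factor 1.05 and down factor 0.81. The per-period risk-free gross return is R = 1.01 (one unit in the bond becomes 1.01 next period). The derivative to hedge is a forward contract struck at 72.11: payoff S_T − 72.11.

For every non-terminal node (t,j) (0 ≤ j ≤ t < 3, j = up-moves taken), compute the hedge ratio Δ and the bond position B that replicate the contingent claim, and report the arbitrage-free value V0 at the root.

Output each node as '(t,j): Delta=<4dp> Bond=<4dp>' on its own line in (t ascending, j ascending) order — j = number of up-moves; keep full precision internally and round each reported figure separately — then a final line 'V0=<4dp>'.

The replicating-portfolio and risk-neutral prices coincide; use p* = (1.01−0.81)/(1.05−0.81) = 0.8333 for the latter.
At expiry t=3: V(3,0)=-32.7834, V(3,1)=-21.1310, V(3,2)=-6.0261, V(3,3)=13.5543
  t=2,j=0: stock 48.5514 → up 50.9790 (V=-21.1310), down 39.3266 (V=-32.7834). Price -22.8446; hedge Δ=1.0000, bond B=-71.3960.
  t=2,j=1: stock 62.9370 → up 66.0839 (V=-6.0261), down 50.9790 (V=-21.1310). Price -8.4590; hedge Δ=1.0000, bond B=-71.3960.
  t=2,j=2: stock 81.5850 → up 85.6643 (V=13.5543), down 66.0839 (V=-6.0261). Price 10.1890; hedge Δ=1.0000, bond B=-71.3960.
  t=1,j=0: stock 59.9400 → up 62.9370 (V=-8.4590), down 48.5514 (V=-22.8446). Price -10.7491; hedge Δ=1.0000, bond B=-70.6891.
  t=1,j=1: stock 77.7000 → up 81.5850 (V=10.1890), down 62.9370 (V=-8.4590). Price 7.0109; hedge Δ=1.0000, bond B=-70.6891.
  t=0,j=0: stock 74.0000 → up 77.7000 (V=7.0109), down 59.9400 (V=-10.7491). Price 4.0107; hedge Δ=1.0000, bond B=-69.9893.
Each (Δ,B) replicates both successor values, so the strategy is self-financing and V0 is arbitrage-free.

(0,0): Delta=1.0000 Bond=-69.9893
(1,0): Delta=1.0000 Bond=-70.6891
(1,1): Delta=1.0000 Bond=-70.6891
(2,0): Delta=1.0000 Bond=-71.3960
(2,1): Delta=1.0000 Bond=-71.3960
(2,2): Delta=1.0000 Bond=-71.3960
V0=4.0107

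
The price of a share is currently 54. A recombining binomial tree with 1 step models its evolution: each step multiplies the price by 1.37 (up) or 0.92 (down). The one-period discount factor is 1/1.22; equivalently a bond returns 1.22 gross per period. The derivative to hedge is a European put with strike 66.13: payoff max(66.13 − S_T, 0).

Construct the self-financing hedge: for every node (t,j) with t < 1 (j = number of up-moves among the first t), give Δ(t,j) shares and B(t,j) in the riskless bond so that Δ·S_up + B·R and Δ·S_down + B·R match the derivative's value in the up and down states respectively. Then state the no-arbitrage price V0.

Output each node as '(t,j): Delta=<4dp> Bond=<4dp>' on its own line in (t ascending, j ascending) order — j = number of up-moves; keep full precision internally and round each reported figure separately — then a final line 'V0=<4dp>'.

(0,0): Delta=-0.6770 Bond=41.0501
V0=4.4945

The replicating-portfolio and risk-neutral prices coincide; use p* = (1.22−0.92)/(1.37−0.92) = 0.6667 for the latter.
Payoff layer (t=1): V(1,0)=16.4500, V(1,1)=0.0000
(0,0): S=54.0000. Δ = (V_up−V_dn)/(S_up−S_dn) = (0.0000−16.4500)/(73.9800−49.6800) = -0.6770. V = [p*·0.0000 + (1−p*)·16.4500]/1.22 = 4.4945. B = V − Δ·S = 41.0501.
Self-financing check: at every node Δ·S+B equals the discounted successor values.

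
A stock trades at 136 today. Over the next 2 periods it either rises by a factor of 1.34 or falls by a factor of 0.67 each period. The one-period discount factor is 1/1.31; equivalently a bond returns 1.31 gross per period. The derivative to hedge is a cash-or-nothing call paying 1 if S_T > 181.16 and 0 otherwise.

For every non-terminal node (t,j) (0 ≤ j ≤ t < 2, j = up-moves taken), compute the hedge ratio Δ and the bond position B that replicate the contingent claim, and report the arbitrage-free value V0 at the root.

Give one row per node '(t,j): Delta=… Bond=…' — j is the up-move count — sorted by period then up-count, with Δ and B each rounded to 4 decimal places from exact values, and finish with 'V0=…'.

Risk-neutral probability p* = (R−d)/(u−d) = (1.31−0.67)/(1.34−0.67) = 0.9552.
At expiry t=2: V(2,0)=0.0000, V(2,1)=0.0000, V(2,2)=1.0000
  t=1,j=0: stock 91.1200 → up 122.1008 (V=0.0000), down 61.0504 (V=0.0000). Price 0.0000; hedge Δ=0.0000, bond B=0.0000.
  t=1,j=1: stock 182.2400 → up 244.2016 (V=1.0000), down 122.1008 (V=0.0000). Price 0.7292; hedge Δ=0.0082, bond B=-0.7634.
  t=0,j=0: stock 136.0000 → up 182.2400 (V=0.7292), down 91.1200 (V=0.0000). Price 0.5317; hedge Δ=0.0080, bond B=-0.5566.
Self-financing check: at every node Δ·S+B equals the discounted successor values.

(0,0): Delta=0.0080 Bond=-0.5566
(1,0): Delta=0.0000 Bond=0.0000
(1,1): Delta=0.0082 Bond=-0.7634
V0=0.5317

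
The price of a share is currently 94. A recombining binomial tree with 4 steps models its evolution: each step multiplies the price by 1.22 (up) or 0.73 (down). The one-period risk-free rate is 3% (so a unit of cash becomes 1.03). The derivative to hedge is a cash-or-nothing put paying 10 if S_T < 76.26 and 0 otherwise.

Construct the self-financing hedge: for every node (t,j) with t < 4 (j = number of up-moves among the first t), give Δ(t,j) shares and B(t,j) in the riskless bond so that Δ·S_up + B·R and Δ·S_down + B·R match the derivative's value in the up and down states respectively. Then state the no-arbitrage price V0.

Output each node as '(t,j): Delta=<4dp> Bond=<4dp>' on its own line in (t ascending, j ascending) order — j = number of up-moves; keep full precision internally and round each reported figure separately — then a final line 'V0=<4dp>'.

Since d<R<u, set p* = (R−d)/(u−d) = 0.6122; price each node as the discounted p*-expectation of its children.
Payoff layer (t=4): V(4,0)=10.0000, V(4,1)=10.0000, V(4,2)=10.0000, V(4,3)=0.0000, V(4,4)=0.0000
(3,0): S=36.5676. Δ = (V_up−V_dn)/(S_up−S_dn) = (10.0000−10.0000)/(44.6125−26.6943) = 0.0000. V = [p*·10.0000 + (1−p*)·10.0000]/1.03 = 9.7087. B = V − Δ·S = 9.7087.
(3,1): S=61.1130. Δ = (V_up−V_dn)/(S_up−S_dn) = (10.0000−10.0000)/(74.5578−44.6125) = 0.0000. V = [p*·10.0000 + (1−p*)·10.0000]/1.03 = 9.7087. B = V − Δ·S = 9.7087.
(3,2): S=102.1340. Δ = (V_up−V_dn)/(S_up−S_dn) = (0.0000−10.0000)/(124.6035−74.5578) = -0.1998. V = [p*·0.0000 + (1−p*)·10.0000]/1.03 = 3.7646. B = V − Δ·S = 24.1728.
(3,3): S=170.6897. Δ = (V_up−V_dn)/(S_up−S_dn) = (0.0000−0.0000)/(208.2414−124.6035) = 0.0000. V = [p*·0.0000 + (1−p*)·0.0000]/1.03 = 0.0000. B = V − Δ·S = 0.0000.
(2,0): S=50.0926. Δ = (V_up−V_dn)/(S_up−S_dn) = (9.7087−9.7087)/(61.1130−36.5676) = 0.0000. V = [p*·9.7087 + (1−p*)·9.7087]/1.03 = 9.4260. B = V − Δ·S = 9.4260.
(2,1): S=83.7164. Δ = (V_up−V_dn)/(S_up−S_dn) = (3.7646−9.7087)/(102.1340−61.1130) = -0.1449. V = [p*·3.7646 + (1−p*)·9.7087]/1.03 = 5.8927. B = V − Δ·S = 18.0236.
(2,2): S=139.9096. Δ = (V_up−V_dn)/(S_up−S_dn) = (0.0000−3.7646)/(170.6897−102.1340) = -0.0549. V = [p*·0.0000 + (1−p*)·3.7646]/1.03 = 1.4172. B = V − Δ·S = 9.1001.
(1,0): S=68.6200. Δ = (V_up−V_dn)/(S_up−S_dn) = (5.8927−9.4260)/(83.7164−50.0926) = -0.1051. V = [p*·5.8927 + (1−p*)·9.4260]/1.03 = 7.0512. B = V − Δ·S = 14.2619.
(1,1): S=114.6800. Δ = (V_up−V_dn)/(S_up−S_dn) = (1.4172−5.8927)/(139.9096−83.7164) = -0.0796. V = [p*·1.4172 + (1−p*)·5.8927]/1.03 = 3.0608. B = V − Δ·S = 12.1944.
(0,0): S=94.0000. Δ = (V_up−V_dn)/(S_up−S_dn) = (3.0608−7.0512)/(114.6800−68.6200) = -0.0866. V = [p*·3.0608 + (1−p*)·7.0512]/1.03 = 4.4739. B = V − Δ·S = 12.6176.
The time-0 hedge costs 4.4739, which is the no-arbitrage price.

(0,0): Delta=-0.0866 Bond=12.6176
(1,0): Delta=-0.1051 Bond=14.2619
(1,1): Delta=-0.0796 Bond=12.1944
(2,0): Delta=0.0000 Bond=9.4260
(2,1): Delta=-0.1449 Bond=18.0236
(2,2): Delta=-0.0549 Bond=9.1001
(3,0): Delta=0.0000 Bond=9.7087
(3,1): Delta=0.0000 Bond=9.7087
(3,2): Delta=-0.1998 Bond=24.1728
(3,3): Delta=0.0000 Bond=0.0000
V0=4.4739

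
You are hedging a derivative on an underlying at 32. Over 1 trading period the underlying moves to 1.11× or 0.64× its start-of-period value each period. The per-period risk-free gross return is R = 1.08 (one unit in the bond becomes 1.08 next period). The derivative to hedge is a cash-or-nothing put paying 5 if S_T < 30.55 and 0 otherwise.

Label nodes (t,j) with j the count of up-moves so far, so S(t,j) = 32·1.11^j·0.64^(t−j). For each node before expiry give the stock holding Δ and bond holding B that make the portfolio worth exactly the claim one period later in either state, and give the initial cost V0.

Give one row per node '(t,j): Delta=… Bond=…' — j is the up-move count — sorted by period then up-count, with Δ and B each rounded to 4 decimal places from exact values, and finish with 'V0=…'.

(0,0): Delta=-0.3324 Bond=10.9338
V0=0.2955

No-arbitrage ⇒ martingale measure with p* = (R−d)/(u−d) = 0.9362.
Terminal values V(1,·): V(1,0)=5.0000, V(1,1)=0.0000
  t=0,j=0: stock 32.0000 → up 35.5200 (V=0.0000), down 20.4800 (V=5.0000). Price 0.2955; hedge Δ=-0.3324, bond B=10.9338.
Self-financing check: at every node Δ·S+B equals the discounted successor values.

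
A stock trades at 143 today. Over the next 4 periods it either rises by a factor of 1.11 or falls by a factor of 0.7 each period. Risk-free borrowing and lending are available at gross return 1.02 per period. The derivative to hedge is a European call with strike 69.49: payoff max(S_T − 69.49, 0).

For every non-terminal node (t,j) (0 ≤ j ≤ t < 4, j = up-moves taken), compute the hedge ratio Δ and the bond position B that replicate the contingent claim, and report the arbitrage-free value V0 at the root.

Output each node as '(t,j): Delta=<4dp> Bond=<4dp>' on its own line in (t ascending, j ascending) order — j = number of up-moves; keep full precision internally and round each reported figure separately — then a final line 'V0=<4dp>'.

(0,0): Delta=0.9693 Bond=-59.2732
(1,0): Delta=0.8566 Bond=-49.1743
(1,1): Delta=0.9893 Bond=-63.6324
(2,0): Delta=0.4486 Bond=-21.5728
(2,1): Delta=0.9289 Bond=-58.1974
(2,2): Delta=1.0000 Bond=-66.7916
(3,0): Delta=0.0000 Bond=0.0000
(3,1): Delta=0.5282 Bond=-28.1929
(3,2): Delta=1.0000 Bond=-68.1275
(3,3): Delta=1.0000 Bond=-68.1275
V0=79.3364

The replicating-portfolio and risk-neutral prices coincide; use p* = (1.02−0.7)/(1.11−0.7) = 0.7805 for the latter.
At expiry t=4: V(4,0)=0.0000, V(4,1)=0.0000, V(4,2)=16.8432, V(4,3)=67.4099, V(4,4)=147.5941
(3,0): S=49.0490. Δ = (V_up−V_dn)/(S_up−S_dn) = (0.0000−0.0000)/(54.4444−34.3343) = 0.0000. V = [p*·0.0000 + (1−p*)·0.0000]/1.02 = 0.0000. B = V − Δ·S = 0.0000.
(3,1): S=77.7777. Δ = (V_up−V_dn)/(S_up−S_dn) = (16.8432−0.0000)/(86.3332−54.4444) = 0.5282. V = [p*·16.8432 + (1−p*)·0.0000]/1.02 = 12.8882. B = V − Δ·S = -28.1929.
(3,2): S=123.3332. Δ = (V_up−V_dn)/(S_up−S_dn) = (67.4099−16.8432)/(136.8999−86.3332) = 1.0000. V = [p*·67.4099 + (1−p*)·16.8432]/1.02 = 55.2058. B = V − Δ·S = -68.1275.
(3,3): S=195.5712. Δ = (V_up−V_dn)/(S_up−S_dn) = (147.5941−67.4099)/(217.0841−136.8999) = 1.0000. V = [p*·147.5941 + (1−p*)·67.4099]/1.02 = 127.4438. B = V − Δ·S = -68.1275.
(2,0): S=70.0700. Δ = (V_up−V_dn)/(S_up−S_dn) = (12.8882−0.0000)/(77.7777−49.0490) = 0.4486. V = [p*·12.8882 + (1−p*)·0.0000]/1.02 = 9.8618. B = V − Δ·S = -21.5728.
(2,1): S=111.1110. Δ = (V_up−V_dn)/(S_up−S_dn) = (55.2058−12.8882)/(123.3332−77.7777) = 0.9289. V = [p*·55.2058 + (1−p*)·12.8882]/1.02 = 45.0162. B = V − Δ·S = -58.1974.
(2,2): S=176.1903. Δ = (V_up−V_dn)/(S_up−S_dn) = (127.4438−55.2058)/(195.5712−123.3332) = 1.0000. V = [p*·127.4438 + (1−p*)·55.2058]/1.02 = 109.3987. B = V − Δ·S = -66.7916.
(1,0): S=100.1000. Δ = (V_up−V_dn)/(S_up−S_dn) = (45.0162−9.8618)/(111.1110−70.0700) = 0.8566. V = [p*·45.0162 + (1−p*)·9.8618]/1.02 = 36.5680. B = V − Δ·S = -49.1743.
(1,1): S=158.7300. Δ = (V_up−V_dn)/(S_up−S_dn) = (109.3987−45.0162)/(176.1903−111.1110) = 0.9893. V = [p*·109.3987 + (1−p*)·45.0162]/1.02 = 93.3980. B = V − Δ·S = -63.6324.
(0,0): S=143.0000. Δ = (V_up−V_dn)/(S_up−S_dn) = (93.3980−36.5680)/(158.7300−100.1000) = 0.9693. V = [p*·93.3980 + (1−p*)·36.5680]/1.02 = 79.3364. B = V − Δ·S = -59.2732.
Each (Δ,B) replicates both successor values, so the strategy is self-financing and V0 is arbitrage-free.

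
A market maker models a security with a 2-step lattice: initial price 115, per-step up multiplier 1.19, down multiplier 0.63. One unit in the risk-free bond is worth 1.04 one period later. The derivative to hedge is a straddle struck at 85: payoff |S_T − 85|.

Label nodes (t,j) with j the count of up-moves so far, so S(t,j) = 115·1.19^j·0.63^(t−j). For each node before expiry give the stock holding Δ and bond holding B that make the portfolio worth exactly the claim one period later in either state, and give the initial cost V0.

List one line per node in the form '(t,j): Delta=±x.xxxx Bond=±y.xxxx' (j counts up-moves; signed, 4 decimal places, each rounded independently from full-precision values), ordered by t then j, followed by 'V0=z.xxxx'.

Risk-neutral probability p* = (R−d)/(u−d) = (1.04−0.63)/(1.19−0.63) = 0.7321.
Payoff layer (t=2): V(2,0)=39.3565, V(2,1)=1.2155, V(2,2)=77.8515
  t=1,j=0: stock 72.4500 → up 86.2155 (V=1.2155), down 45.6435 (V=39.3565). Price 10.9922; hedge Δ=-0.9401, bond B=79.1011.
  t=1,j=1: stock 136.8500 → up 162.8515 (V=77.8515), down 86.2155 (V=1.2155). Price 55.1192; hedge Δ=1.0000, bond B=-81.7308.
  t=0,j=0: stock 115.0000 → up 136.8500 (V=55.1192), down 72.4500 (V=10.9922). Price 41.6341; hedge Δ=0.6852, bond B=-37.1642.
Each (Δ,B) replicates both successor values, so the strategy is self-financing and V0 is arbitrage-free.

(0,0): Delta=0.6852 Bond=-37.1642
(1,0): Delta=-0.9401 Bond=79.1011
(1,1): Delta=1.0000 Bond=-81.7308
V0=41.6341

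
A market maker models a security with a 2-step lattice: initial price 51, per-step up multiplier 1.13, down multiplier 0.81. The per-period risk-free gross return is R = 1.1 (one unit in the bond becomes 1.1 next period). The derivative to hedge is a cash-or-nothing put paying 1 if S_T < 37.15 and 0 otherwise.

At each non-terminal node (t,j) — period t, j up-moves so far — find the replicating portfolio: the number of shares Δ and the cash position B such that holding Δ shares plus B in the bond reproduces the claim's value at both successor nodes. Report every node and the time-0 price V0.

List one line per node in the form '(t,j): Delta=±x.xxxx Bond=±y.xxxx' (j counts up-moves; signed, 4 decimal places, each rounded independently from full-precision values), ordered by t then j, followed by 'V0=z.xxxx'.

The replicating-portfolio and risk-neutral prices coincide; use p* = (1.1−0.81)/(1.13−0.81) = 0.9063 for the latter.
Payoff layer (t=2): V(2,0)=1.0000, V(2,1)=0.0000, V(2,2)=0.0000
(1,0): S=41.3100. Δ = (V_up−V_dn)/(S_up−S_dn) = (0.0000−1.0000)/(46.6803−33.4611) = -0.0756. V = [p*·0.0000 + (1−p*)·1.0000]/1.1 = 0.0852. B = V − Δ·S = 3.2102.
(1,1): S=57.6300. Δ = (V_up−V_dn)/(S_up−S_dn) = (0.0000−0.0000)/(65.1219−46.6803) = 0.0000. V = [p*·0.0000 + (1−p*)·0.0000]/1.1 = 0.0000. B = V − Δ·S = 0.0000.
(0,0): S=51.0000. Δ = (V_up−V_dn)/(S_up−S_dn) = (0.0000−0.0852)/(57.6300−41.3100) = -0.0052. V = [p*·0.0000 + (1−p*)·0.0852]/1.1 = 0.0073. B = V − Δ·S = 0.2736.
The time-0 hedge costs 0.0073, which is the no-arbitrage price.

(0,0): Delta=-0.0052 Bond=0.2736
(1,0): Delta=-0.0756 Bond=3.2102
(1,1): Delta=0.0000 Bond=0.0000
V0=0.0073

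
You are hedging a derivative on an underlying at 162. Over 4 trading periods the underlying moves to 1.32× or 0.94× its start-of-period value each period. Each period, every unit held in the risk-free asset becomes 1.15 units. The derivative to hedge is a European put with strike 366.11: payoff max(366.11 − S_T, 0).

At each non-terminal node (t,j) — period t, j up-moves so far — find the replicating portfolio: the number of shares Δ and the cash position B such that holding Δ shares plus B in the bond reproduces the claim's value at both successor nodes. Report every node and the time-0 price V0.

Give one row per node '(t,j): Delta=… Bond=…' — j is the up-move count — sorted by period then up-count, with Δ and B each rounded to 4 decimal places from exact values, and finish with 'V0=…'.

(0,0): Delta=-0.7734 Bond=179.3158
(1,0): Delta=-1.0000 Bond=240.7233
(1,1): Delta=-0.6427 Bond=178.2765
(2,0): Delta=-1.0000 Bond=276.8318
(2,1): Delta=-1.0000 Bond=276.8318
(2,2): Delta=-0.4368 Bond=146.8831
(3,0): Delta=-1.0000 Bond=318.3565
(3,1): Delta=-1.0000 Bond=318.3565
(3,2): Delta=-1.0000 Bond=318.3565
(3,3): Delta=-0.1121 Bond=47.9395
V0=54.0287

Risk-neutral probability p* = (R−d)/(u−d) = (1.15−0.94)/(1.32−0.94) = 0.5526.
Terminal payoffs: V(4,0)=239.6287, V(4,1)=188.4979, V(4,2)=116.6973, V(4,3)=15.8709, V(4,4)=0.0000
Node (3,0) S=134.5546: V=(p*·188.4979+(1−p*)·239.6287)/1.15=183.8019; Δ=(188.4979−239.6287)/(177.6121−126.4813)=-1.0000; B=V−Δ·S=318.3565
Node (3,1) S=188.9490: V=(p*·116.6973+(1−p*)·188.4979)/1.15=129.4075; Δ=(116.6973−188.4979)/(249.4127−177.6121)=-1.0000; B=V−Δ·S=318.3565
Node (3,2) S=265.3327: V=(p*·15.8709+(1−p*)·116.6973)/1.15=53.0238; Δ=(15.8709−116.6973)/(350.2391−249.4127)=-1.0000; B=V−Δ·S=318.3565
Node (3,3) S=372.5948: V=(p*·0.0000+(1−p*)·15.8709)/1.15=6.1740; Δ=(0.0000−15.8709)/(491.8252−350.2391)=-0.1121; B=V−Δ·S=47.9395
Node (2,0) S=143.1432: V=(p*·129.4075+(1−p*)·183.8019)/1.15=133.6886; Δ=(129.4075−183.8019)/(188.9490−134.5546)=-1.0000; B=V−Δ·S=276.8318
Node (2,1) S=201.0096: V=(p*·53.0238+(1−p*)·129.4075)/1.15=75.8222; Δ=(53.0238−129.4075)/(265.3327−188.9490)=-1.0000; B=V−Δ·S=276.8318
Node (2,2) S=282.2688: V=(p*·6.1740+(1−p*)·53.0238)/1.15=23.5940; Δ=(6.1740−53.0238)/(372.5948−265.3327)=-0.4368; B=V−Δ·S=146.8831
Node (1,0) S=152.2800: V=(p*·75.8222+(1−p*)·133.6886)/1.15=88.4433; Δ=(75.8222−133.6886)/(201.0096−143.1432)=-1.0000; B=V−Δ·S=240.7233
Node (1,1) S=213.8400: V=(p*·23.5940+(1−p*)·75.8222)/1.15=40.8341; Δ=(23.5940−75.8222)/(282.2688−201.0096)=-0.6427; B=V−Δ·S=178.2765
Node (0,0) S=162.0000: V=(p*·40.8341+(1−p*)·88.4433)/1.15=54.0287; Δ=(40.8341−88.4433)/(213.8400−152.2800)=-0.7734; B=V−Δ·S=179.3158
Root portfolio cost Δ·162+B reproduces V0=54.0287.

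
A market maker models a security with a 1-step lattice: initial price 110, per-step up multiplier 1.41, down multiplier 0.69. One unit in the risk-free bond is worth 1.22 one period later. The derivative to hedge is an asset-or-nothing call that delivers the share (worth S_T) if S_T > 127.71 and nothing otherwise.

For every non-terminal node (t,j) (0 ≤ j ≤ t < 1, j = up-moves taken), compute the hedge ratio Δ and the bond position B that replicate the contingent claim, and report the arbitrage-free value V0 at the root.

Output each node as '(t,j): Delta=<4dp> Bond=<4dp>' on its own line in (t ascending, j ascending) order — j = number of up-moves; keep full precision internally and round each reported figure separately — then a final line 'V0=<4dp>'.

(0,0): Delta=1.9583 Bond=-121.8340
V0=93.5827

Under the risk-neutral measure, an up-move has probability p* = (R−d)/(u−d) = 0.7361 and values discount at R = 1.22.
At expiry t=1: V(1,0)=0.0000, V(1,1)=155.1000
Node (0,0) S=110.0000: V=(p*·155.1000+(1−p*)·0.0000)/1.22=93.5827; Δ=(155.1000−0.0000)/(155.1000−75.9000)=1.9583; B=V−Δ·S=-121.8340
Each (Δ,B) replicates both successor values, so the strategy is self-financing and V0 is arbitrage-free.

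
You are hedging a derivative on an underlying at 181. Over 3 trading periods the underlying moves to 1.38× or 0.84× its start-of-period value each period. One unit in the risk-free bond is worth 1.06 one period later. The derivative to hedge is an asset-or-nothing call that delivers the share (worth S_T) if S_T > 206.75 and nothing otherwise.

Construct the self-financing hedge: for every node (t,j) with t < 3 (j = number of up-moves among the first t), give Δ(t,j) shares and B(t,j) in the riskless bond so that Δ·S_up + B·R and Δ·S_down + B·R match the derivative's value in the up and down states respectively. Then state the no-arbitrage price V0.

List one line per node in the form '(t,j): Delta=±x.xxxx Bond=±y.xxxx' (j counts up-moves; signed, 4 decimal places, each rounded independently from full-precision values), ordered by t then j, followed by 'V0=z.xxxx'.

Risk-neutral probability p* = (R−d)/(u−d) = (1.06−0.84)/(1.38−0.84) = 0.4074.
Terminal payoffs: V(3,0)=0.0000, V(3,1)=0.0000, V(3,2)=289.5450, V(3,3)=475.6810
  t=2,j=0: stock 127.7136 → up 176.2448 (V=0.0000), down 107.2794 (V=0.0000). Price 0.0000; hedge Δ=0.0000, bond B=0.0000.
  t=2,j=1: stock 209.8152 → up 289.5450 (V=289.5450), down 176.2448 (V=0.0000). Price 111.2856; hedge Δ=2.5556, bond B=-424.9088.
  t=2,j=2: stock 344.6964 → up 475.6810 (V=475.6810), down 289.5450 (V=289.5450). Price 344.6964; hedge Δ=1.0000, bond B=0.0000.
  t=1,j=0: stock 152.0400 → up 209.8152 (V=111.2856), down 127.7136 (V=0.0000). Price 42.7723; hedge Δ=1.3555, bond B=-163.3122.
  t=1,j=1: stock 249.7800 → up 344.6964 (V=344.6964), down 209.8152 (V=111.2856). Price 194.6971; hedge Δ=1.7305, bond B=-237.5451.
  t=0,j=0: stock 181.0000 → up 249.7800 (V=194.6971), down 152.0400 (V=42.7723). Price 98.7430; hedge Δ=1.5544, bond B=-182.5993.
Each (Δ,B) replicates both successor values, so the strategy is self-financing and V0 is arbitrage-free.

(0,0): Delta=1.5544 Bond=-182.5993
(1,0): Delta=1.3555 Bond=-163.3122
(1,1): Delta=1.7305 Bond=-237.5451
(2,0): Delta=0.0000 Bond=0.0000
(2,1): Delta=2.5556 Bond=-424.9088
(2,2): Delta=1.0000 Bond=0.0000
V0=98.7430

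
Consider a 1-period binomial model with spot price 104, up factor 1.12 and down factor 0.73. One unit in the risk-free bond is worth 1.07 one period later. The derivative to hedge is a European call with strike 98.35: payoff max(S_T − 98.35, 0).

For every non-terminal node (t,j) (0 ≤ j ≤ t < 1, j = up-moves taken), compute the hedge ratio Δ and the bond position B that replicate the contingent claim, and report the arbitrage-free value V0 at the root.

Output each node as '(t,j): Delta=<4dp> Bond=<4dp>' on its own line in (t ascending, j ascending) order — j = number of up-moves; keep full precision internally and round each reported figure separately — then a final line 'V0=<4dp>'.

The replicating-portfolio and risk-neutral prices coincide; use p* = (1.07−0.73)/(1.12−0.73) = 0.8718 for the latter.
Terminal payoffs: V(1,0)=0.0000, V(1,1)=18.1300
  t=0,j=0: stock 104.0000 → up 116.4800 (V=18.1300), down 75.9200 (V=0.0000). Price 14.7716; hedge Δ=0.4470, bond B=-31.7156.
The time-0 hedge costs 14.7716, which is the no-arbitrage price.

(0,0): Delta=0.4470 Bond=-31.7156
V0=14.7716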